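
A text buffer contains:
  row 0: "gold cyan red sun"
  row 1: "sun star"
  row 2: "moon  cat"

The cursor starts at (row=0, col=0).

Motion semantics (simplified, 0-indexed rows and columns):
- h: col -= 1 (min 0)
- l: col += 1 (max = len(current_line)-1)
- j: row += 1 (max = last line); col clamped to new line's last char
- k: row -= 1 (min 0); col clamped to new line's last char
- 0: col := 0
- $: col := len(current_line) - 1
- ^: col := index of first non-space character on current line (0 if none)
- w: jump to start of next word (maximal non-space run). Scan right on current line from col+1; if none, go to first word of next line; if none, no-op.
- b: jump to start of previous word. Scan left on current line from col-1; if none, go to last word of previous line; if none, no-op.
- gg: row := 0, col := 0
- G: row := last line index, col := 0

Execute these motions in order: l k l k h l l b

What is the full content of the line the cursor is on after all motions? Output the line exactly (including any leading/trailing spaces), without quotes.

Answer: gold cyan red sun

Derivation:
After 1 (l): row=0 col=1 char='o'
After 2 (k): row=0 col=1 char='o'
After 3 (l): row=0 col=2 char='l'
After 4 (k): row=0 col=2 char='l'
After 5 (h): row=0 col=1 char='o'
After 6 (l): row=0 col=2 char='l'
After 7 (l): row=0 col=3 char='d'
After 8 (b): row=0 col=0 char='g'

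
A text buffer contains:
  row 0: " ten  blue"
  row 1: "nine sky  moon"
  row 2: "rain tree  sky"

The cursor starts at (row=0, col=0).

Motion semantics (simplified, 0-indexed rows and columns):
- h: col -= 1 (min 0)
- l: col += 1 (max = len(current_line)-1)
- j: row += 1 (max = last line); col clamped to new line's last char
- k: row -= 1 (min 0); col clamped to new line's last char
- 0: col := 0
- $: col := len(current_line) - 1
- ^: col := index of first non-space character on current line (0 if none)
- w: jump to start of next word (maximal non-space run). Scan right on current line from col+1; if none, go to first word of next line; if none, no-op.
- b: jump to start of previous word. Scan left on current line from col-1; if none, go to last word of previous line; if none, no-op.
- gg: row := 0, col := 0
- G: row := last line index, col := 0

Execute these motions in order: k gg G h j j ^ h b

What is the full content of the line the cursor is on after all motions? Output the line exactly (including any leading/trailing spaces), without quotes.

After 1 (k): row=0 col=0 char='_'
After 2 (gg): row=0 col=0 char='_'
After 3 (G): row=2 col=0 char='r'
After 4 (h): row=2 col=0 char='r'
After 5 (j): row=2 col=0 char='r'
After 6 (j): row=2 col=0 char='r'
After 7 (^): row=2 col=0 char='r'
After 8 (h): row=2 col=0 char='r'
After 9 (b): row=1 col=10 char='m'

Answer: nine sky  moon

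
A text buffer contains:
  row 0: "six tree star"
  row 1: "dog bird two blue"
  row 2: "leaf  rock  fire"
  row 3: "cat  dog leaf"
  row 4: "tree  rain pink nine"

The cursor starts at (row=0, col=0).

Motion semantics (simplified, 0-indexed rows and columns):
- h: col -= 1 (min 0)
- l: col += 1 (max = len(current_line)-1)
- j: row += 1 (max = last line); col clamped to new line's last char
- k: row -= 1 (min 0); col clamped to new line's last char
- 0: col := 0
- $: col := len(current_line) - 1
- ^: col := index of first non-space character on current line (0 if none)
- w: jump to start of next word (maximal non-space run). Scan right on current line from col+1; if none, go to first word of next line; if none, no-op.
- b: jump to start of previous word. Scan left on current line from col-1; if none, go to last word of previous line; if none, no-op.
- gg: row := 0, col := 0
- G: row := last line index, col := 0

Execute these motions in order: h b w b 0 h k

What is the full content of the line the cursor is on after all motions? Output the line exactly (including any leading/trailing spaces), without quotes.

Answer: six tree star

Derivation:
After 1 (h): row=0 col=0 char='s'
After 2 (b): row=0 col=0 char='s'
After 3 (w): row=0 col=4 char='t'
After 4 (b): row=0 col=0 char='s'
After 5 (0): row=0 col=0 char='s'
After 6 (h): row=0 col=0 char='s'
After 7 (k): row=0 col=0 char='s'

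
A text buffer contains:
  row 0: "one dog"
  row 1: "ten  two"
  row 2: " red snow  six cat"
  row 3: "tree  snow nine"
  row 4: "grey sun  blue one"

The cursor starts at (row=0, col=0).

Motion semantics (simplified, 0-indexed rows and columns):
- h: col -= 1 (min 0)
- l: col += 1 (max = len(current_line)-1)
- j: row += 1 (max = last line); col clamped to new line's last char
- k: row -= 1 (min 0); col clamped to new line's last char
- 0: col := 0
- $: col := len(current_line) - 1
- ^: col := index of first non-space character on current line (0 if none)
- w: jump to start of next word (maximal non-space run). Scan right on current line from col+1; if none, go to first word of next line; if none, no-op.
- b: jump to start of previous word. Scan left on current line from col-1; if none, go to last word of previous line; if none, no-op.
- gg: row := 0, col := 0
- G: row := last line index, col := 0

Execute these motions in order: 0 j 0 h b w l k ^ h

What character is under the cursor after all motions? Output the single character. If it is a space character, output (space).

After 1 (0): row=0 col=0 char='o'
After 2 (j): row=1 col=0 char='t'
After 3 (0): row=1 col=0 char='t'
After 4 (h): row=1 col=0 char='t'
After 5 (b): row=0 col=4 char='d'
After 6 (w): row=1 col=0 char='t'
After 7 (l): row=1 col=1 char='e'
After 8 (k): row=0 col=1 char='n'
After 9 (^): row=0 col=0 char='o'
After 10 (h): row=0 col=0 char='o'

Answer: o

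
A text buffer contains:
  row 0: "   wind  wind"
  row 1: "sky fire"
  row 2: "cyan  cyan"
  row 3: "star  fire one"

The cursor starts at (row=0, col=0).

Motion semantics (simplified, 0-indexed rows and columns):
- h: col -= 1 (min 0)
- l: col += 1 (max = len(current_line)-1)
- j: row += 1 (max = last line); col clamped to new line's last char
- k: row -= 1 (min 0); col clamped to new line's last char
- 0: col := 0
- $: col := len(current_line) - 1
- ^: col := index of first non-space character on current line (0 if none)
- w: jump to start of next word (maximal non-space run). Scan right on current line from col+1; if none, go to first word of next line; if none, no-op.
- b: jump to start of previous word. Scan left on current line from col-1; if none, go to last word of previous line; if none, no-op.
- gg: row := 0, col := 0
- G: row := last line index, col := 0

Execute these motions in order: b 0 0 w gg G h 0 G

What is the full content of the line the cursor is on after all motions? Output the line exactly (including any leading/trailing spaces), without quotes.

Answer: star  fire one

Derivation:
After 1 (b): row=0 col=0 char='_'
After 2 (0): row=0 col=0 char='_'
After 3 (0): row=0 col=0 char='_'
After 4 (w): row=0 col=3 char='w'
After 5 (gg): row=0 col=0 char='_'
After 6 (G): row=3 col=0 char='s'
After 7 (h): row=3 col=0 char='s'
After 8 (0): row=3 col=0 char='s'
After 9 (G): row=3 col=0 char='s'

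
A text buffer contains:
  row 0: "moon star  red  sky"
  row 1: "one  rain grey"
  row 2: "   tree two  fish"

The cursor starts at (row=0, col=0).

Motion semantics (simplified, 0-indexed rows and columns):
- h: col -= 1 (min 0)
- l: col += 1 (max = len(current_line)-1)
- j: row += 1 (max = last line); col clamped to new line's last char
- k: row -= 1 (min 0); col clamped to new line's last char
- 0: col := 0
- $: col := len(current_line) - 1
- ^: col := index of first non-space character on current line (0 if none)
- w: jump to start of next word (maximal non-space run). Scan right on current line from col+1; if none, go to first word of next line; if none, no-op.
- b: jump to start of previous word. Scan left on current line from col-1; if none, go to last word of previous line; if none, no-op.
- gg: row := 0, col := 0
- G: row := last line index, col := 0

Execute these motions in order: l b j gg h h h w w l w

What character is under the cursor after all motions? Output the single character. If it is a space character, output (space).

Answer: s

Derivation:
After 1 (l): row=0 col=1 char='o'
After 2 (b): row=0 col=0 char='m'
After 3 (j): row=1 col=0 char='o'
After 4 (gg): row=0 col=0 char='m'
After 5 (h): row=0 col=0 char='m'
After 6 (h): row=0 col=0 char='m'
After 7 (h): row=0 col=0 char='m'
After 8 (w): row=0 col=5 char='s'
After 9 (w): row=0 col=11 char='r'
After 10 (l): row=0 col=12 char='e'
After 11 (w): row=0 col=16 char='s'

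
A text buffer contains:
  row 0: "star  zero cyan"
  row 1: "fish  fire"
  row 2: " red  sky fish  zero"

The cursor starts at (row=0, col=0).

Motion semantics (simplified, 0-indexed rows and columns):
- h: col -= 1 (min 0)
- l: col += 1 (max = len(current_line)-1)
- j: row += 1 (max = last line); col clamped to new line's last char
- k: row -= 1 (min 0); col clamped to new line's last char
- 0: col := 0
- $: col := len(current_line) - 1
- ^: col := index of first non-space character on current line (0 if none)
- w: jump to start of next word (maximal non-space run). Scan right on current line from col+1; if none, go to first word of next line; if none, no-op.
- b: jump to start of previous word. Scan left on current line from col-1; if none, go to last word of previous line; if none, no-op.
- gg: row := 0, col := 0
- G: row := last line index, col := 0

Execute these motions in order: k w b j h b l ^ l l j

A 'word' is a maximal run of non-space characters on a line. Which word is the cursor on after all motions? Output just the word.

Answer: fish

Derivation:
After 1 (k): row=0 col=0 char='s'
After 2 (w): row=0 col=6 char='z'
After 3 (b): row=0 col=0 char='s'
After 4 (j): row=1 col=0 char='f'
After 5 (h): row=1 col=0 char='f'
After 6 (b): row=0 col=11 char='c'
After 7 (l): row=0 col=12 char='y'
After 8 (^): row=0 col=0 char='s'
After 9 (l): row=0 col=1 char='t'
After 10 (l): row=0 col=2 char='a'
After 11 (j): row=1 col=2 char='s'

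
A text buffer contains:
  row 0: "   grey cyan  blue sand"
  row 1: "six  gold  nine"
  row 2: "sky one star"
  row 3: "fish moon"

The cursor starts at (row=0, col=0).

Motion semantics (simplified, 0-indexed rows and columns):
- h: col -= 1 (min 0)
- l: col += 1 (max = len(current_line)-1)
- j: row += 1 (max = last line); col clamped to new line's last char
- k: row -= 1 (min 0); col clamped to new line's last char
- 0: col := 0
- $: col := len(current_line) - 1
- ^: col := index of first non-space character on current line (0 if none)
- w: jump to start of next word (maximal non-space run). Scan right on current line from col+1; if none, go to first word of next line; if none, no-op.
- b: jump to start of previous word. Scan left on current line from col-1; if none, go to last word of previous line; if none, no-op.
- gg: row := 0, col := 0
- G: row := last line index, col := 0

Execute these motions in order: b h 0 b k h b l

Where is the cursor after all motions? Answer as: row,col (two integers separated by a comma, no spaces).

Answer: 0,1

Derivation:
After 1 (b): row=0 col=0 char='_'
After 2 (h): row=0 col=0 char='_'
After 3 (0): row=0 col=0 char='_'
After 4 (b): row=0 col=0 char='_'
After 5 (k): row=0 col=0 char='_'
After 6 (h): row=0 col=0 char='_'
After 7 (b): row=0 col=0 char='_'
After 8 (l): row=0 col=1 char='_'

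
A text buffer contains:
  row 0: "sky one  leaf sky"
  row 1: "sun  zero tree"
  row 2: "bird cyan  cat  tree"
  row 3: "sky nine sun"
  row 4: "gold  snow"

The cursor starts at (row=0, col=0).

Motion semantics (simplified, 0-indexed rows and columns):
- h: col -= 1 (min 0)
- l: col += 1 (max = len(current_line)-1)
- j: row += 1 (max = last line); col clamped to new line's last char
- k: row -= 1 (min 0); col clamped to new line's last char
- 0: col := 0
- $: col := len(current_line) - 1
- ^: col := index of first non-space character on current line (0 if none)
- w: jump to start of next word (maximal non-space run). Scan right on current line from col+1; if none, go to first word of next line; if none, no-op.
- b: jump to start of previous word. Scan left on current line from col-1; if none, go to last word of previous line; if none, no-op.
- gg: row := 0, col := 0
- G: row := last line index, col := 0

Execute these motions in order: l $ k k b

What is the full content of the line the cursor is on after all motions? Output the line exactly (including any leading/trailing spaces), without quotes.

After 1 (l): row=0 col=1 char='k'
After 2 ($): row=0 col=16 char='y'
After 3 (k): row=0 col=16 char='y'
After 4 (k): row=0 col=16 char='y'
After 5 (b): row=0 col=14 char='s'

Answer: sky one  leaf sky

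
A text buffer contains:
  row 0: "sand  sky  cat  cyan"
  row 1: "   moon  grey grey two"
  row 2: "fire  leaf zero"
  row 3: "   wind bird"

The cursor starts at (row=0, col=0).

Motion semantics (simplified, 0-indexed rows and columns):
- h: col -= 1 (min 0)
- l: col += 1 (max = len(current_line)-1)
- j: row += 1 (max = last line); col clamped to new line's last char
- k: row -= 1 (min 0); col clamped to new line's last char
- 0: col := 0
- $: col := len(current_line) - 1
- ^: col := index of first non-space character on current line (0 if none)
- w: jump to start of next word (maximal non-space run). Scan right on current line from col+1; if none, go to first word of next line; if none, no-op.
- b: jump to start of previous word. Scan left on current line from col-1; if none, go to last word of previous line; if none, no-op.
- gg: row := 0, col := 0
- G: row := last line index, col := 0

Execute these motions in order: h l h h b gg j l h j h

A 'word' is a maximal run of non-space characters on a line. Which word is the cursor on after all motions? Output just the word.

After 1 (h): row=0 col=0 char='s'
After 2 (l): row=0 col=1 char='a'
After 3 (h): row=0 col=0 char='s'
After 4 (h): row=0 col=0 char='s'
After 5 (b): row=0 col=0 char='s'
After 6 (gg): row=0 col=0 char='s'
After 7 (j): row=1 col=0 char='_'
After 8 (l): row=1 col=1 char='_'
After 9 (h): row=1 col=0 char='_'
After 10 (j): row=2 col=0 char='f'
After 11 (h): row=2 col=0 char='f'

Answer: fire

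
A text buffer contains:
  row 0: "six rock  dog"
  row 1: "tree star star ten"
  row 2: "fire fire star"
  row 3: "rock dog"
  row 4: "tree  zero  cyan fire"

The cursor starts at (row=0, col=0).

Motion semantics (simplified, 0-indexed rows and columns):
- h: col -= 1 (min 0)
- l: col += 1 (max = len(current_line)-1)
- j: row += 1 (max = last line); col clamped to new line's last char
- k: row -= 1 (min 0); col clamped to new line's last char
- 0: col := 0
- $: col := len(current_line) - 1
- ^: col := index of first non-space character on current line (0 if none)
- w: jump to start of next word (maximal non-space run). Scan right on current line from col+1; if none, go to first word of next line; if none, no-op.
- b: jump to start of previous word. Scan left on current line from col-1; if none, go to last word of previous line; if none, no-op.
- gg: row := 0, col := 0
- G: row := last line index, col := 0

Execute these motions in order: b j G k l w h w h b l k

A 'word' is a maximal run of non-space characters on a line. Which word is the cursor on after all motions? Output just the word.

After 1 (b): row=0 col=0 char='s'
After 2 (j): row=1 col=0 char='t'
After 3 (G): row=4 col=0 char='t'
After 4 (k): row=3 col=0 char='r'
After 5 (l): row=3 col=1 char='o'
After 6 (w): row=3 col=5 char='d'
After 7 (h): row=3 col=4 char='_'
After 8 (w): row=3 col=5 char='d'
After 9 (h): row=3 col=4 char='_'
After 10 (b): row=3 col=0 char='r'
After 11 (l): row=3 col=1 char='o'
After 12 (k): row=2 col=1 char='i'

Answer: fire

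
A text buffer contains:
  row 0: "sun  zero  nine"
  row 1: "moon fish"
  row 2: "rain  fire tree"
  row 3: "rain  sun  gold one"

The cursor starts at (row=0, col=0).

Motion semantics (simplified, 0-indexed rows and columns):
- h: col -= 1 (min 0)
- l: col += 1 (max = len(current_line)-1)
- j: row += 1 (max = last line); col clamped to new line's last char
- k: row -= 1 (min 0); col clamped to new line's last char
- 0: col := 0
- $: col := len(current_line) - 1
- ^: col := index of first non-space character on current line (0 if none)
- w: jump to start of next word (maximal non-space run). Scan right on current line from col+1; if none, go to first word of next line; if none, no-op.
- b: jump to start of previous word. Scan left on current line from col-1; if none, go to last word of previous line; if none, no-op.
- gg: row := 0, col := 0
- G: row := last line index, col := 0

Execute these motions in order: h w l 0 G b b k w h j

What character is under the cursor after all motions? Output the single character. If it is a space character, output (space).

After 1 (h): row=0 col=0 char='s'
After 2 (w): row=0 col=5 char='z'
After 3 (l): row=0 col=6 char='e'
After 4 (0): row=0 col=0 char='s'
After 5 (G): row=3 col=0 char='r'
After 6 (b): row=2 col=11 char='t'
After 7 (b): row=2 col=6 char='f'
After 8 (k): row=1 col=6 char='i'
After 9 (w): row=2 col=0 char='r'
After 10 (h): row=2 col=0 char='r'
After 11 (j): row=3 col=0 char='r'

Answer: r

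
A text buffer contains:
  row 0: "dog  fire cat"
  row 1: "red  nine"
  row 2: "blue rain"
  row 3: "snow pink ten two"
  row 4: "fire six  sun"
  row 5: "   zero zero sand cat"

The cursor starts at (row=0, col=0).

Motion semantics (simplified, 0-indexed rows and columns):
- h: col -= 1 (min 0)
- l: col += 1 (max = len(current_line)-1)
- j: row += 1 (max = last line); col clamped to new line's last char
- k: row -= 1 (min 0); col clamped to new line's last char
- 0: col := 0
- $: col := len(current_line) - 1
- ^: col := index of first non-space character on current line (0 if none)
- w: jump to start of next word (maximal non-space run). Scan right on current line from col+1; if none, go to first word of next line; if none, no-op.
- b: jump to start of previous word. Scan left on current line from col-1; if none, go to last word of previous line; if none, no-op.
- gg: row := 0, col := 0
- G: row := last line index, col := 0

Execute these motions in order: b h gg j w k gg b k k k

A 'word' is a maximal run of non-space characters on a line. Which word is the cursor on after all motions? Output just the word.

Answer: dog

Derivation:
After 1 (b): row=0 col=0 char='d'
After 2 (h): row=0 col=0 char='d'
After 3 (gg): row=0 col=0 char='d'
After 4 (j): row=1 col=0 char='r'
After 5 (w): row=1 col=5 char='n'
After 6 (k): row=0 col=5 char='f'
After 7 (gg): row=0 col=0 char='d'
After 8 (b): row=0 col=0 char='d'
After 9 (k): row=0 col=0 char='d'
After 10 (k): row=0 col=0 char='d'
After 11 (k): row=0 col=0 char='d'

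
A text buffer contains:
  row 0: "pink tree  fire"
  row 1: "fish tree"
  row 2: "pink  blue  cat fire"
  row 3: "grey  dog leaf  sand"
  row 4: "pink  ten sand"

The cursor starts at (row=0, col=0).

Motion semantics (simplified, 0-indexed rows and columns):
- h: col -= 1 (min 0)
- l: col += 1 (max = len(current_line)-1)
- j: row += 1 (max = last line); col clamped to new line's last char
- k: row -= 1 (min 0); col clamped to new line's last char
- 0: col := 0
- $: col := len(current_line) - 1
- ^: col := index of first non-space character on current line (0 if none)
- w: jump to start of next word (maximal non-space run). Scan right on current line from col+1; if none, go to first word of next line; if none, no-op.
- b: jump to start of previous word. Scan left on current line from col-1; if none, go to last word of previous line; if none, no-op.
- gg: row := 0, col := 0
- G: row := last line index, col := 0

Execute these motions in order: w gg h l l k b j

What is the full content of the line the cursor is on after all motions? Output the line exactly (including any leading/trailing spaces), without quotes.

After 1 (w): row=0 col=5 char='t'
After 2 (gg): row=0 col=0 char='p'
After 3 (h): row=0 col=0 char='p'
After 4 (l): row=0 col=1 char='i'
After 5 (l): row=0 col=2 char='n'
After 6 (k): row=0 col=2 char='n'
After 7 (b): row=0 col=0 char='p'
After 8 (j): row=1 col=0 char='f'

Answer: fish tree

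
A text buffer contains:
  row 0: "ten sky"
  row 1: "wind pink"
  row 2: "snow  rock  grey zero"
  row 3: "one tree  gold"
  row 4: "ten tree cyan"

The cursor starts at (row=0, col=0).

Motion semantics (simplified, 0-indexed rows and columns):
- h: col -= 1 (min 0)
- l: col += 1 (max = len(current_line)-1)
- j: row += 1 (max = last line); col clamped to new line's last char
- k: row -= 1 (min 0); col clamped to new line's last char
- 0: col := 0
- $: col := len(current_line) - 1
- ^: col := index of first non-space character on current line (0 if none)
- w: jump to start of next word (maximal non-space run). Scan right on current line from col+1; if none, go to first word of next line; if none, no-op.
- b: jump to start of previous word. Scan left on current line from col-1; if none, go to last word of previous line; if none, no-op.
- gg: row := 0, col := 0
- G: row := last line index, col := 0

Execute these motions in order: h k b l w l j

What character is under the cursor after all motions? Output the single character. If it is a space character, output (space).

After 1 (h): row=0 col=0 char='t'
After 2 (k): row=0 col=0 char='t'
After 3 (b): row=0 col=0 char='t'
After 4 (l): row=0 col=1 char='e'
After 5 (w): row=0 col=4 char='s'
After 6 (l): row=0 col=5 char='k'
After 7 (j): row=1 col=5 char='p'

Answer: p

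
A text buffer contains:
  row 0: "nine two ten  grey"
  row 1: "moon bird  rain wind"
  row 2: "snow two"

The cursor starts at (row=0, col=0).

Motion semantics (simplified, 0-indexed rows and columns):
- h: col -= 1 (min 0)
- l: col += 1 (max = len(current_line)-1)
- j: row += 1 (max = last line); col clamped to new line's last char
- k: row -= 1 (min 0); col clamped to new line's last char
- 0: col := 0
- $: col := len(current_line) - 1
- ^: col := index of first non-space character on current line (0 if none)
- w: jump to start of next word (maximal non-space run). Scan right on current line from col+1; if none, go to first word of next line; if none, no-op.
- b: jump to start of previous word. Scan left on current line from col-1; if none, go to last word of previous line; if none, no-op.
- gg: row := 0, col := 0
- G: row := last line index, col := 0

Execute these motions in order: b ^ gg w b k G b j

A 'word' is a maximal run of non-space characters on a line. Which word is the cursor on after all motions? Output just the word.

After 1 (b): row=0 col=0 char='n'
After 2 (^): row=0 col=0 char='n'
After 3 (gg): row=0 col=0 char='n'
After 4 (w): row=0 col=5 char='t'
After 5 (b): row=0 col=0 char='n'
After 6 (k): row=0 col=0 char='n'
After 7 (G): row=2 col=0 char='s'
After 8 (b): row=1 col=16 char='w'
After 9 (j): row=2 col=7 char='o'

Answer: two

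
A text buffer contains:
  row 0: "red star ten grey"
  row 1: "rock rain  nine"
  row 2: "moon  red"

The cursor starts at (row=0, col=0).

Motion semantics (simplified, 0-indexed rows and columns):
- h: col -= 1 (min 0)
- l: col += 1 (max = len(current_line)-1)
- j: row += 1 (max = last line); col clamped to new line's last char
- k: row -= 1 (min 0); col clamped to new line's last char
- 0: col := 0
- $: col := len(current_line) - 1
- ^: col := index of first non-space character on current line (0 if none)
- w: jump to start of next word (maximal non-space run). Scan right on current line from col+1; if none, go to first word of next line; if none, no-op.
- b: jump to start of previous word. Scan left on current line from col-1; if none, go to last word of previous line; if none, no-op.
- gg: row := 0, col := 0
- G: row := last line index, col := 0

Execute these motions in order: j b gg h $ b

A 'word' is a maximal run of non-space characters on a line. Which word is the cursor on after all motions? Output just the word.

Answer: grey

Derivation:
After 1 (j): row=1 col=0 char='r'
After 2 (b): row=0 col=13 char='g'
After 3 (gg): row=0 col=0 char='r'
After 4 (h): row=0 col=0 char='r'
After 5 ($): row=0 col=16 char='y'
After 6 (b): row=0 col=13 char='g'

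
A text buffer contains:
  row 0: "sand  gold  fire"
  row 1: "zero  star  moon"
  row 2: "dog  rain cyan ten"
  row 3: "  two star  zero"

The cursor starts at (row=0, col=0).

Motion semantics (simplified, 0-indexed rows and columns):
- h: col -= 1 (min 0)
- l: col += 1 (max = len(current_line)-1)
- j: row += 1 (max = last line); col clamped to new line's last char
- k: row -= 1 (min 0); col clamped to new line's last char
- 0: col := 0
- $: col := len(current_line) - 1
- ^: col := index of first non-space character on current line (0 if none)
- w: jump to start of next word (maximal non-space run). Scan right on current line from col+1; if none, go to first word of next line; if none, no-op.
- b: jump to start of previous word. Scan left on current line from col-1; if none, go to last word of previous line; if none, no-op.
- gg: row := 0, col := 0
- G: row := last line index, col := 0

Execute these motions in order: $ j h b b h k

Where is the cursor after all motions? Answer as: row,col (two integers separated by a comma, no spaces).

Answer: 0,5

Derivation:
After 1 ($): row=0 col=15 char='e'
After 2 (j): row=1 col=15 char='n'
After 3 (h): row=1 col=14 char='o'
After 4 (b): row=1 col=12 char='m'
After 5 (b): row=1 col=6 char='s'
After 6 (h): row=1 col=5 char='_'
After 7 (k): row=0 col=5 char='_'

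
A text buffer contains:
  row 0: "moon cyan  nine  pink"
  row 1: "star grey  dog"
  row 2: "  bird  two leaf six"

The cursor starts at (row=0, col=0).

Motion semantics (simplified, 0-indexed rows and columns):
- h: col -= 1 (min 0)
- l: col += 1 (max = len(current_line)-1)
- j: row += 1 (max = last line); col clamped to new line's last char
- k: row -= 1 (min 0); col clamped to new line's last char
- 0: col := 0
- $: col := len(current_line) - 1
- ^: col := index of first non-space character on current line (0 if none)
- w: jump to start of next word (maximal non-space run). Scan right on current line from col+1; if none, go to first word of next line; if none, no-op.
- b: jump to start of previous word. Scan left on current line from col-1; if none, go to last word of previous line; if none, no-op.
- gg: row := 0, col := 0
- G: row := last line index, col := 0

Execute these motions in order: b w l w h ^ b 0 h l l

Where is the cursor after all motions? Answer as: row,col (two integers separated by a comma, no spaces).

Answer: 0,2

Derivation:
After 1 (b): row=0 col=0 char='m'
After 2 (w): row=0 col=5 char='c'
After 3 (l): row=0 col=6 char='y'
After 4 (w): row=0 col=11 char='n'
After 5 (h): row=0 col=10 char='_'
After 6 (^): row=0 col=0 char='m'
After 7 (b): row=0 col=0 char='m'
After 8 (0): row=0 col=0 char='m'
After 9 (h): row=0 col=0 char='m'
After 10 (l): row=0 col=1 char='o'
After 11 (l): row=0 col=2 char='o'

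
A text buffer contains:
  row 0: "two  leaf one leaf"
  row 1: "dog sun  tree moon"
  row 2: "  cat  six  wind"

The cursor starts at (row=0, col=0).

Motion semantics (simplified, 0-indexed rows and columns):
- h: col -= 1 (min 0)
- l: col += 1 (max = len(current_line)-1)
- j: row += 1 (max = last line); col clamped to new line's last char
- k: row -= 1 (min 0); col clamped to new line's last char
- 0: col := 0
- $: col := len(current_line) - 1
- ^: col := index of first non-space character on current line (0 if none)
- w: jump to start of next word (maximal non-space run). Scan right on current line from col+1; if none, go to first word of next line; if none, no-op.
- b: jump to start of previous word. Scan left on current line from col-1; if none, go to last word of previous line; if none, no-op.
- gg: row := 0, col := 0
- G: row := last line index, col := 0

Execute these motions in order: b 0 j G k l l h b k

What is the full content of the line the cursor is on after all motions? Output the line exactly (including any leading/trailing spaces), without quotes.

Answer: two  leaf one leaf

Derivation:
After 1 (b): row=0 col=0 char='t'
After 2 (0): row=0 col=0 char='t'
After 3 (j): row=1 col=0 char='d'
After 4 (G): row=2 col=0 char='_'
After 5 (k): row=1 col=0 char='d'
After 6 (l): row=1 col=1 char='o'
After 7 (l): row=1 col=2 char='g'
After 8 (h): row=1 col=1 char='o'
After 9 (b): row=1 col=0 char='d'
After 10 (k): row=0 col=0 char='t'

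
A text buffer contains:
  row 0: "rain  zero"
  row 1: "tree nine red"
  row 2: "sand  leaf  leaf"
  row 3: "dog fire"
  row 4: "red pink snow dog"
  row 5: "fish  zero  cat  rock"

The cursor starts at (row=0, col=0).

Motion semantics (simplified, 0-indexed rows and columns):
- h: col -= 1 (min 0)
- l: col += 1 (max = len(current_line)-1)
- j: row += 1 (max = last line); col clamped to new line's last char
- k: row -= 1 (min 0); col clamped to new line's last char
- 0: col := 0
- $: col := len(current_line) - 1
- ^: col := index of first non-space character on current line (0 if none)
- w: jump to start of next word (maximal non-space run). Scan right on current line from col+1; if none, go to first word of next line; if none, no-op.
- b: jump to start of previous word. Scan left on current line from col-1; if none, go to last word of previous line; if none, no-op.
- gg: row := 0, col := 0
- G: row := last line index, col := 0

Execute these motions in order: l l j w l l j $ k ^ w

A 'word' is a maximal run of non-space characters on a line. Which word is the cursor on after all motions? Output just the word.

Answer: nine

Derivation:
After 1 (l): row=0 col=1 char='a'
After 2 (l): row=0 col=2 char='i'
After 3 (j): row=1 col=2 char='e'
After 4 (w): row=1 col=5 char='n'
After 5 (l): row=1 col=6 char='i'
After 6 (l): row=1 col=7 char='n'
After 7 (j): row=2 col=7 char='e'
After 8 ($): row=2 col=15 char='f'
After 9 (k): row=1 col=12 char='d'
After 10 (^): row=1 col=0 char='t'
After 11 (w): row=1 col=5 char='n'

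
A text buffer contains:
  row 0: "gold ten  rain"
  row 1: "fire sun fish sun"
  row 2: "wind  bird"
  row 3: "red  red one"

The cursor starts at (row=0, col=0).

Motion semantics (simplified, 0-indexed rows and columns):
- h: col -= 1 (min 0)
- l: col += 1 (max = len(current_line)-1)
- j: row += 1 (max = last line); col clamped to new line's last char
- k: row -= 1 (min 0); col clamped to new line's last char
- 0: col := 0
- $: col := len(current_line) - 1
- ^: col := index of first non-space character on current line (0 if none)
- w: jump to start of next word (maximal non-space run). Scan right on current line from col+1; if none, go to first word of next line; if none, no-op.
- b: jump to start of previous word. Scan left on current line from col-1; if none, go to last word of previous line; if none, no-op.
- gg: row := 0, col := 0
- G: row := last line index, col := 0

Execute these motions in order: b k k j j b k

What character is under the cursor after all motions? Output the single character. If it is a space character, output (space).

Answer: n

Derivation:
After 1 (b): row=0 col=0 char='g'
After 2 (k): row=0 col=0 char='g'
After 3 (k): row=0 col=0 char='g'
After 4 (j): row=1 col=0 char='f'
After 5 (j): row=2 col=0 char='w'
After 6 (b): row=1 col=14 char='s'
After 7 (k): row=0 col=13 char='n'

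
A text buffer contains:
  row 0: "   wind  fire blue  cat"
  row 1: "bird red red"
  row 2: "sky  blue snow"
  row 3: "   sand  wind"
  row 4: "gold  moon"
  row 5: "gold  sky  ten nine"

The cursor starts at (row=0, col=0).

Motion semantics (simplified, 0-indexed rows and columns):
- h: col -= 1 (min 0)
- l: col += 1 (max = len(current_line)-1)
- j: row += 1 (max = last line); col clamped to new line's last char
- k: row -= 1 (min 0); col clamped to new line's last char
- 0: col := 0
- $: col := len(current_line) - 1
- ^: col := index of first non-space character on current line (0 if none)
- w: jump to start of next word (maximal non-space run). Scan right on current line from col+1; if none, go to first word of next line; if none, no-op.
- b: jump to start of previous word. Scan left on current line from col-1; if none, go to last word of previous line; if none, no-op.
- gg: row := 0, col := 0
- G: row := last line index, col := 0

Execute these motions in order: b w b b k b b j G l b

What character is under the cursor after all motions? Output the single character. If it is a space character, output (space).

After 1 (b): row=0 col=0 char='_'
After 2 (w): row=0 col=3 char='w'
After 3 (b): row=0 col=3 char='w'
After 4 (b): row=0 col=3 char='w'
After 5 (k): row=0 col=3 char='w'
After 6 (b): row=0 col=3 char='w'
After 7 (b): row=0 col=3 char='w'
After 8 (j): row=1 col=3 char='d'
After 9 (G): row=5 col=0 char='g'
After 10 (l): row=5 col=1 char='o'
After 11 (b): row=5 col=0 char='g'

Answer: g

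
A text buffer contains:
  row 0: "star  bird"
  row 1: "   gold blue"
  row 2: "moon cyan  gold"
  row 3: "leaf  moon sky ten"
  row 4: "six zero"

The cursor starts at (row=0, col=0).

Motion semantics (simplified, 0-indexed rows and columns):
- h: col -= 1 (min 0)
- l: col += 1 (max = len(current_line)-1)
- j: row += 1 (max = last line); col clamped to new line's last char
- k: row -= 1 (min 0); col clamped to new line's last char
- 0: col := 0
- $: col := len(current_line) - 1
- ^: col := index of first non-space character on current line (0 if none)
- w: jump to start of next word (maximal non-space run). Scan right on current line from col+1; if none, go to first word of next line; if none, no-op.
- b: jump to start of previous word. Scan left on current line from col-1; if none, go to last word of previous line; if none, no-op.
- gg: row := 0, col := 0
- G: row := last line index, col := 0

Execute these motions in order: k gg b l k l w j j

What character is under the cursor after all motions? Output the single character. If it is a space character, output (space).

After 1 (k): row=0 col=0 char='s'
After 2 (gg): row=0 col=0 char='s'
After 3 (b): row=0 col=0 char='s'
After 4 (l): row=0 col=1 char='t'
After 5 (k): row=0 col=1 char='t'
After 6 (l): row=0 col=2 char='a'
After 7 (w): row=0 col=6 char='b'
After 8 (j): row=1 col=6 char='d'
After 9 (j): row=2 col=6 char='y'

Answer: y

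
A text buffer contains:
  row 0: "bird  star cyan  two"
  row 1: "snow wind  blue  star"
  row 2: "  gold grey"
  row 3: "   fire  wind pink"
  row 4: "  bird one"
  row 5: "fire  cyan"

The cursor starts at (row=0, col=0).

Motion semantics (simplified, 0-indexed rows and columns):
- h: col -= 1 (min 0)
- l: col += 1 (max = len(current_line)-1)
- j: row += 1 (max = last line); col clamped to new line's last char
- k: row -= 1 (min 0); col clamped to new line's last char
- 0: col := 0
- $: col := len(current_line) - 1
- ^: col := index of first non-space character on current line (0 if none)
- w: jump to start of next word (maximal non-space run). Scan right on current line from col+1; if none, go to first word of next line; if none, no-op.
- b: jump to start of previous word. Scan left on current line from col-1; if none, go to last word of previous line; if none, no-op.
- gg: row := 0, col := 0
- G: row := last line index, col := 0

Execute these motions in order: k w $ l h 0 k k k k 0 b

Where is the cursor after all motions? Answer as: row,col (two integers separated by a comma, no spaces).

Answer: 0,0

Derivation:
After 1 (k): row=0 col=0 char='b'
After 2 (w): row=0 col=6 char='s'
After 3 ($): row=0 col=19 char='o'
After 4 (l): row=0 col=19 char='o'
After 5 (h): row=0 col=18 char='w'
After 6 (0): row=0 col=0 char='b'
After 7 (k): row=0 col=0 char='b'
After 8 (k): row=0 col=0 char='b'
After 9 (k): row=0 col=0 char='b'
After 10 (k): row=0 col=0 char='b'
After 11 (0): row=0 col=0 char='b'
After 12 (b): row=0 col=0 char='b'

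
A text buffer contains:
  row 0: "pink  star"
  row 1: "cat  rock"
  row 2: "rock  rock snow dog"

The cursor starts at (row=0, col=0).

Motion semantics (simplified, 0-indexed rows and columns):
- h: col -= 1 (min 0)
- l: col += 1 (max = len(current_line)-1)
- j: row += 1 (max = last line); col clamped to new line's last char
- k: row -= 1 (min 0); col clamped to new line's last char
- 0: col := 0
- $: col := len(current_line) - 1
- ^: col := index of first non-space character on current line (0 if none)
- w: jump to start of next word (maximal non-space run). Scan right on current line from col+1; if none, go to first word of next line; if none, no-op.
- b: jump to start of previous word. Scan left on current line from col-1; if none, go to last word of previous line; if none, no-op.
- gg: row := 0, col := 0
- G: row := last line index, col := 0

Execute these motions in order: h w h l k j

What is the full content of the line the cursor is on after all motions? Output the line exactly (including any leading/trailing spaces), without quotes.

Answer: cat  rock

Derivation:
After 1 (h): row=0 col=0 char='p'
After 2 (w): row=0 col=6 char='s'
After 3 (h): row=0 col=5 char='_'
After 4 (l): row=0 col=6 char='s'
After 5 (k): row=0 col=6 char='s'
After 6 (j): row=1 col=6 char='o'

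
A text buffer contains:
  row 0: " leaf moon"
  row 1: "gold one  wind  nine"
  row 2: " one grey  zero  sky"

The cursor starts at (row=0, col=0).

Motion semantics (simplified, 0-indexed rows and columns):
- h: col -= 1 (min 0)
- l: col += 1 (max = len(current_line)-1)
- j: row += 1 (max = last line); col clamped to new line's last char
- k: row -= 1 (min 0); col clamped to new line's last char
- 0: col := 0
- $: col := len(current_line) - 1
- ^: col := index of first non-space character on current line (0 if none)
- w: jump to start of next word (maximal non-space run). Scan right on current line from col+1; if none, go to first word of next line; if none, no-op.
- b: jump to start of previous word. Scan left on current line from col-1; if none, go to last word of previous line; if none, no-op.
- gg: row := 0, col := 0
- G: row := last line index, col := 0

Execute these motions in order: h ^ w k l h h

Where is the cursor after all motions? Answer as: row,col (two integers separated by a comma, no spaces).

After 1 (h): row=0 col=0 char='_'
After 2 (^): row=0 col=1 char='l'
After 3 (w): row=0 col=6 char='m'
After 4 (k): row=0 col=6 char='m'
After 5 (l): row=0 col=7 char='o'
After 6 (h): row=0 col=6 char='m'
After 7 (h): row=0 col=5 char='_'

Answer: 0,5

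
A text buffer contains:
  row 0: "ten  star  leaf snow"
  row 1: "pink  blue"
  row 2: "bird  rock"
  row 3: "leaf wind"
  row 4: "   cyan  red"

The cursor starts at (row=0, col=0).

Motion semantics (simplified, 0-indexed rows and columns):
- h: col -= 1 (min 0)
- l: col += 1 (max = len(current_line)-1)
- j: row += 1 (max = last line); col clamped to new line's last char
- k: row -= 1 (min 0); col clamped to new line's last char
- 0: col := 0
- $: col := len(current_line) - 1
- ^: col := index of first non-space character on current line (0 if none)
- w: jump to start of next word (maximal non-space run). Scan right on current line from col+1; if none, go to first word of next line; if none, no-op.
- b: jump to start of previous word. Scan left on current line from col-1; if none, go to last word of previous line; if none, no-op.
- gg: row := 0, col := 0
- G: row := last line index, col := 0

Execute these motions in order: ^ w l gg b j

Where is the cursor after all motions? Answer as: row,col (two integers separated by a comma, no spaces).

Answer: 1,0

Derivation:
After 1 (^): row=0 col=0 char='t'
After 2 (w): row=0 col=5 char='s'
After 3 (l): row=0 col=6 char='t'
After 4 (gg): row=0 col=0 char='t'
After 5 (b): row=0 col=0 char='t'
After 6 (j): row=1 col=0 char='p'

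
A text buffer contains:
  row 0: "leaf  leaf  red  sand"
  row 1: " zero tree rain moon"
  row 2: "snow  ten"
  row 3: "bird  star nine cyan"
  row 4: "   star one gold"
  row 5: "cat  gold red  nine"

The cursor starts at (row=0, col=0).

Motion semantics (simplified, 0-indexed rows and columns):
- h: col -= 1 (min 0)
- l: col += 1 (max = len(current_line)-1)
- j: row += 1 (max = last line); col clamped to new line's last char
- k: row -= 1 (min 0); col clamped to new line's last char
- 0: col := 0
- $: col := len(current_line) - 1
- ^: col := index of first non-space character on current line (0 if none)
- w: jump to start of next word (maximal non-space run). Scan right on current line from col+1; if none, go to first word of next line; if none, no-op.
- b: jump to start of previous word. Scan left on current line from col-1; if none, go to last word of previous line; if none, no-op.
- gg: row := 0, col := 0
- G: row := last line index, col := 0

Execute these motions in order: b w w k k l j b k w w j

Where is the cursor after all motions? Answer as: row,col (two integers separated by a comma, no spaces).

After 1 (b): row=0 col=0 char='l'
After 2 (w): row=0 col=6 char='l'
After 3 (w): row=0 col=12 char='r'
After 4 (k): row=0 col=12 char='r'
After 5 (k): row=0 col=12 char='r'
After 6 (l): row=0 col=13 char='e'
After 7 (j): row=1 col=13 char='i'
After 8 (b): row=1 col=11 char='r'
After 9 (k): row=0 col=11 char='_'
After 10 (w): row=0 col=12 char='r'
After 11 (w): row=0 col=17 char='s'
After 12 (j): row=1 col=17 char='o'

Answer: 1,17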